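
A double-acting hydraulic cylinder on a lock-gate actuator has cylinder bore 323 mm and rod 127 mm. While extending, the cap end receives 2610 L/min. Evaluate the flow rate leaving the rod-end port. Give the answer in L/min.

Cap-side area A_cap = π/4 × (323 mm)² = 81940 mm^2
Rod-side annular area A_ann = π/4 × (323² − 127²) = 69270 mm^2
Piston speed v = Q_in/A_cap; rod-end outflow Q_out = v × A_ann = Q_in × A_ann/A_cap.

Q_out ≈ 2210 L/min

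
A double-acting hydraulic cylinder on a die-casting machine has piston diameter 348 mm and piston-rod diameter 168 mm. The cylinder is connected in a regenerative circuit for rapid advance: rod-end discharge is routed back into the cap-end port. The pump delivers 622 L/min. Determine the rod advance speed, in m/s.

v ≈ 0.468 m/s

In regeneration the rod-end outflow joins the pump flow into the cap end, so the net volume the pump must supply per unit advance equals the rod cross-section area.
Rod cross-section A_rod = π/4 × (168 mm)² = 22170 mm^2
v = Q_pump / A_rod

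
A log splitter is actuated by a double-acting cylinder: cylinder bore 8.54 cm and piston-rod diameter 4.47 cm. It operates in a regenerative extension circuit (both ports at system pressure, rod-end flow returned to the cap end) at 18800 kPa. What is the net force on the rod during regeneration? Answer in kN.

With equal pressure on both faces, forces on the annular region cancel; the net push is pressure × rod cross-section.
Rod cross-section A_rod = π/4 × (4.47 cm)² = 15.69 cm^2
F = P × A_rod

F ≈ 29.5 kN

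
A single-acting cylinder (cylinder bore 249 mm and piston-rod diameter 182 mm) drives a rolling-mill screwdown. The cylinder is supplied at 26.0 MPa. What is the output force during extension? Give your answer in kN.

Cap-side area A_cap = π/4 × (249 mm)² = 48700 mm^2
F = P × A_cap = 26.0 MPa × A_cap

F ≈ 1270 kN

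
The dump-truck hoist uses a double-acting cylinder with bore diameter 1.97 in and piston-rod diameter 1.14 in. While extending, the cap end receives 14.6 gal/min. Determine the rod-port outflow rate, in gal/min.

Cap-side area A_cap = π/4 × (1.97 in)² = 3.048 in^2
Rod-side annular area A_ann = π/4 × (1.97² − 1.14²) = 2.027 in^2
Piston speed v = Q_in/A_cap; rod-end outflow Q_out = v × A_ann = Q_in × A_ann/A_cap.

Q_out ≈ 9.71 gal/min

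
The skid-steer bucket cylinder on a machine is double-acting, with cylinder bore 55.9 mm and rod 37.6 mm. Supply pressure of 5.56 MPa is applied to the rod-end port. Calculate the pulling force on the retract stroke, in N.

Rod-side annular area A_ann = π/4 × (55.9² − 37.6²) = 1344 mm^2
On retraction the pressure acts on the annular area (bore minus rod).
F = P × A_ann

F ≈ 7470 N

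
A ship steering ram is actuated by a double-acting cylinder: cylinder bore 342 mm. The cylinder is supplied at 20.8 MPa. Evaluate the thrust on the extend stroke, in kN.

F ≈ 1910 kN

Cap-side area A_cap = π/4 × (342 mm)² = 91860 mm^2
F = P × A_cap = 20.8 MPa × A_cap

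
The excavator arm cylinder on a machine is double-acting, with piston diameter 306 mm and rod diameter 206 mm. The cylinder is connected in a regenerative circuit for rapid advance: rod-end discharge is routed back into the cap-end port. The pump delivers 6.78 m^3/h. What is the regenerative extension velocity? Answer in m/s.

v ≈ 0.0565 m/s

In regeneration the rod-end outflow joins the pump flow into the cap end, so the net volume the pump must supply per unit advance equals the rod cross-section area.
Rod cross-section A_rod = π/4 × (206 mm)² = 33330 mm^2
v = Q_pump / A_rod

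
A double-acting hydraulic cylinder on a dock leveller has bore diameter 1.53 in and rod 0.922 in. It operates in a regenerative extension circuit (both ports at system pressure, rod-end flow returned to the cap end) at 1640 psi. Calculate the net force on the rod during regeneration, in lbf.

With equal pressure on both faces, forces on the annular region cancel; the net push is pressure × rod cross-section.
Rod cross-section A_rod = π/4 × (0.922 in)² = 0.6677 in^2
F = P × A_rod

F ≈ 1090 lbf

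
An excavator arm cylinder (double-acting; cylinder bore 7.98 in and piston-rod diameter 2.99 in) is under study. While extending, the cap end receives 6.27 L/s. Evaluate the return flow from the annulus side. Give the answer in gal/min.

Cap-side area A_cap = π/4 × (7.98 in)² = 50.01 in^2
Rod-side annular area A_ann = π/4 × (7.98² − 2.99²) = 42.99 in^2
Piston speed v = Q_in/A_cap; rod-end outflow Q_out = v × A_ann = Q_in × A_ann/A_cap.

Q_out ≈ 85.4 gal/min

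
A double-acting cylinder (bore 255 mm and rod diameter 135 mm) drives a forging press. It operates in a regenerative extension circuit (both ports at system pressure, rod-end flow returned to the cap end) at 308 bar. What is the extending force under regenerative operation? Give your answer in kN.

With equal pressure on both faces, forces on the annular region cancel; the net push is pressure × rod cross-section.
Rod cross-section A_rod = π/4 × (135 mm)² = 14310 mm^2
F = P × A_rod

F ≈ 441 kN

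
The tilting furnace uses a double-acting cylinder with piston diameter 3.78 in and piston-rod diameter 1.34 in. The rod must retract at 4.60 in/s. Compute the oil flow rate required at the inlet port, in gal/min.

Q ≈ 11.7 gal/min

Rod-side annular area A_ann = π/4 × (3.78² − 1.34²) = 9.812 in^2
Q = A × v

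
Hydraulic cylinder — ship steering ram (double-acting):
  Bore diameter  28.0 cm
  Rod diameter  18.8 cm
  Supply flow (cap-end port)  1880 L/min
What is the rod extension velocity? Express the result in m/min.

v ≈ 30.5 m/min

Cap-side area A_cap = π/4 × (28.0 cm)² = 615.8 cm^2
v = Q / A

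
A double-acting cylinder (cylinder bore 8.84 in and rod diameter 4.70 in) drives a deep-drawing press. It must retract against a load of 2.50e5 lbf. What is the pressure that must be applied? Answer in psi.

Rod-side annular area A_ann = π/4 × (8.84² − 4.70²) = 44.03 in^2
Retraction: pressure acts on the annular area.
P = F / A = 2.50e5 lbf / A

P ≈ 5680 psi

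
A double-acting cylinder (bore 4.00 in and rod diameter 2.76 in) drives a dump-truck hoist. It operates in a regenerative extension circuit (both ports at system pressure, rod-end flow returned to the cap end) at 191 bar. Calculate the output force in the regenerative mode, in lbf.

With equal pressure on both faces, forces on the annular region cancel; the net push is pressure × rod cross-section.
Rod cross-section A_rod = π/4 × (2.76 in)² = 5.983 in^2
F = P × A_rod

F ≈ 16600 lbf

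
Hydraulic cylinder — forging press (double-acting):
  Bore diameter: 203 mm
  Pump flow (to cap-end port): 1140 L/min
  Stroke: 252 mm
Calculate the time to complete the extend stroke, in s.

t ≈ 0.429 s

Cap-side area A_cap = π/4 × (203 mm)² = 32370 mm^2
Swept volume V = A × L; t = V / Q = A·L / Q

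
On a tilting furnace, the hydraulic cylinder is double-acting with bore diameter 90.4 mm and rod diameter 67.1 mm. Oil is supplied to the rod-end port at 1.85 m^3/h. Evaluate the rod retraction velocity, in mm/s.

v ≈ 178 mm/s

Rod-side annular area A_ann = π/4 × (90.4² − 67.1²) = 2882 mm^2
Flow into the rod-end port fills the annular volume.
v = Q / A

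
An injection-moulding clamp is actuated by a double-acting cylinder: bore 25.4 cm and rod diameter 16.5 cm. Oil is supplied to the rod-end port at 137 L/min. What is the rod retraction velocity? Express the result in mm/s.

v ≈ 78.0 mm/s

Rod-side annular area A_ann = π/4 × (25.4² − 16.5²) = 292.9 cm^2
Flow into the rod-end port fills the annular volume.
v = Q / A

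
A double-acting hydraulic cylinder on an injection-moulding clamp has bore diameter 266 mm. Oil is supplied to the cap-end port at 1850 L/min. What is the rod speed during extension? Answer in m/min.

v ≈ 33.3 m/min

Cap-side area A_cap = π/4 × (266 mm)² = 55570 mm^2
v = Q / A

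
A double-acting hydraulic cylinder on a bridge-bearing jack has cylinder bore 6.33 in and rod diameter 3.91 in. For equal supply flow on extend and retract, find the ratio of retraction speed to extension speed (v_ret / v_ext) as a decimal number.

v_ret/v_ext ≈ 1.62

Cap-side area A_cap = π/4 × (6.33 in)² = 31.47 in^2
Rod-side annular area A_ann = π/4 × (6.33² − 3.91²) = 19.46 in^2
For equal Q, v ∝ 1/A, so v_ret/v_ext = A_cap/A_ann.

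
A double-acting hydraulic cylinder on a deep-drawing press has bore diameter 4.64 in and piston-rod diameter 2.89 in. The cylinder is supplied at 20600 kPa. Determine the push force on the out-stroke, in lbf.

Cap-side area A_cap = π/4 × (4.64 in)² = 16.91 in^2
F = P × A_cap = 20600 kPa × A_cap

F ≈ 50500 lbf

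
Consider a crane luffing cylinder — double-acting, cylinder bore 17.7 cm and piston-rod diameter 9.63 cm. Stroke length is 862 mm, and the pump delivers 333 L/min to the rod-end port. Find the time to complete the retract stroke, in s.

Rod-side annular area A_ann = π/4 × (17.7² − 9.63²) = 173.2 cm^2
Swept volume V = A × L; t = V / Q = A·L / Q

t ≈ 2.69 s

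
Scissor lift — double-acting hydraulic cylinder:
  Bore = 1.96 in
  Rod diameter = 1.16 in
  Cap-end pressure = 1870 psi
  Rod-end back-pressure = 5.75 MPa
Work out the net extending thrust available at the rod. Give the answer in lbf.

F ≈ 4010 lbf

Cap-side area A_cap = π/4 × (1.96 in)² = 3.017 in^2
Rod-side annular area A_ann = π/4 × (1.96² − 1.16²) = 1.960 in^2
Net thrust = P_cap·A_cap − P_rod·A_ann = 5642 lbf − 1635 lbf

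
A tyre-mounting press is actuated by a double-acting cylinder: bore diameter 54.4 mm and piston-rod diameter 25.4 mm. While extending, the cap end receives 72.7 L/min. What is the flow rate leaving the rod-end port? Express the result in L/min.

Cap-side area A_cap = π/4 × (54.4 mm)² = 2324 mm^2
Rod-side annular area A_ann = π/4 × (54.4² − 25.4²) = 1818 mm^2
Piston speed v = Q_in/A_cap; rod-end outflow Q_out = v × A_ann = Q_in × A_ann/A_cap.

Q_out ≈ 56.9 L/min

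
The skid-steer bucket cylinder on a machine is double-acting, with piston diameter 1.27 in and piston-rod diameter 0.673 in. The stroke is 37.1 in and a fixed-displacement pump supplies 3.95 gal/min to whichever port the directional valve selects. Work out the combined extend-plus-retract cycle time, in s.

t ≈ 5.31 s

Cap-side area A_cap = π/4 × (1.27 in)² = 1.267 in^2
Rod-side annular area A_ann = π/4 × (1.27² − 0.673²) = 0.9110 in^2
t_ext = A_cap·L/Q = 3.090 s
t_ret = A_ann·L/Q = 2.223 s
t_cycle = t_ext + t_ret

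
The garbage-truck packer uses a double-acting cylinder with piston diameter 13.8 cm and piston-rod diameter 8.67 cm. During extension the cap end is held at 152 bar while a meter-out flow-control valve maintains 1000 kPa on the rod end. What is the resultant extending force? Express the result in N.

F ≈ 2.18e5 N

Cap-side area A_cap = π/4 × (13.8 cm)² = 149.6 cm^2
Rod-side annular area A_ann = π/4 × (13.8² − 8.67²) = 90.53 cm^2
Net thrust = P_cap·A_cap − P_rod·A_ann = 2.273e5 N − 9053 N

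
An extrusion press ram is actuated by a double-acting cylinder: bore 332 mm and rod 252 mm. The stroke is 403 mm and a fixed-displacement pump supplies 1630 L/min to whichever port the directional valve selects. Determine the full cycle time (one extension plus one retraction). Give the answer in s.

t ≈ 1.83 s

Cap-side area A_cap = π/4 × (332 mm)² = 86570 mm^2
Rod-side annular area A_ann = π/4 × (332² − 252²) = 36690 mm^2
t_ext = A_cap·L/Q = 1.284 s
t_ret = A_ann·L/Q = 0.5443 s
t_cycle = t_ext + t_ret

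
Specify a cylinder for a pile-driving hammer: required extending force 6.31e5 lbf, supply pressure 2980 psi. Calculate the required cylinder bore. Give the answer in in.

D ≈ 16.4 in

Extension force acts on the full piston face: F = P × (π/4)D².
D = √(4F / (πP)) = √(4 × 6.31e5 lbf / (π × 2980 psi))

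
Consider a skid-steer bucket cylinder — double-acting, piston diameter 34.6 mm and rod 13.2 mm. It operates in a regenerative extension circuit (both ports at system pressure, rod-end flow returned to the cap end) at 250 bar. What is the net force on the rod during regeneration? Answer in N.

With equal pressure on both faces, forces on the annular region cancel; the net push is pressure × rod cross-section.
Rod cross-section A_rod = π/4 × (13.2 mm)² = 136.8 mm^2
F = P × A_rod

F ≈ 3420 N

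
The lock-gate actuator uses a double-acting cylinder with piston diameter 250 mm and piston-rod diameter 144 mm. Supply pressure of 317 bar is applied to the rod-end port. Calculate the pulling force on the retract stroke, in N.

Rod-side annular area A_ann = π/4 × (250² − 144²) = 32800 mm^2
On retraction the pressure acts on the annular area (bore minus rod).
F = P × A_ann

F ≈ 1.04e6 N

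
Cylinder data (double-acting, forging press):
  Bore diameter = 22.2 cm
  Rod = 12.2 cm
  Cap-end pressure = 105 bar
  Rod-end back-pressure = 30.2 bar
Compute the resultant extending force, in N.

F ≈ 3.25e5 N

Cap-side area A_cap = π/4 × (22.2 cm)² = 387.1 cm^2
Rod-side annular area A_ann = π/4 × (22.2² − 12.2²) = 270.2 cm^2
Net thrust = P_cap·A_cap − P_rod·A_ann = 4.064e5 N − 81590 N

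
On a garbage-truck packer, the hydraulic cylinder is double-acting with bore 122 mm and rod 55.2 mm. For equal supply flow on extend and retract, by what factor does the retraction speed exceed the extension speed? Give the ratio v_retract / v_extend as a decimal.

v_ret/v_ext ≈ 1.26

Cap-side area A_cap = π/4 × (122 mm)² = 11690 mm^2
Rod-side annular area A_ann = π/4 × (122² − 55.2²) = 9297 mm^2
For equal Q, v ∝ 1/A, so v_ret/v_ext = A_cap/A_ann.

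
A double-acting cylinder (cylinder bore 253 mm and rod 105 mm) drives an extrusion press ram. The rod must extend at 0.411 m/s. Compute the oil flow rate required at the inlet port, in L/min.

Q ≈ 1240 L/min

Cap-side area A_cap = π/4 × (253 mm)² = 50270 mm^2
Q = A × v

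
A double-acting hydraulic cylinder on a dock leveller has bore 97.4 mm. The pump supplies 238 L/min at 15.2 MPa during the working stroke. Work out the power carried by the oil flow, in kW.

W ≈ 60.3 kW

Hydraulic power = P × Q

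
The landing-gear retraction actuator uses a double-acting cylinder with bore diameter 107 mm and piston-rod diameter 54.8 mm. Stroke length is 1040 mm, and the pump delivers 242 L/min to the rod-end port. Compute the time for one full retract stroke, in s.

Rod-side annular area A_ann = π/4 × (107² − 54.8²) = 6633 mm^2
Swept volume V = A × L; t = V / Q = A·L / Q

t ≈ 1.71 s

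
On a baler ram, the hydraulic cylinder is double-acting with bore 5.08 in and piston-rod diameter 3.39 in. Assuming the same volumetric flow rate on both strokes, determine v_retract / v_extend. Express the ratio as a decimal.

v_ret/v_ext ≈ 1.80

Cap-side area A_cap = π/4 × (5.08 in)² = 20.27 in^2
Rod-side annular area A_ann = π/4 × (5.08² − 3.39²) = 11.24 in^2
For equal Q, v ∝ 1/A, so v_ret/v_ext = A_cap/A_ann.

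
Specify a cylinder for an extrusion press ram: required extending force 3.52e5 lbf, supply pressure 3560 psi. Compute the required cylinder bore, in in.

D ≈ 11.2 in

Extension force acts on the full piston face: F = P × (π/4)D².
D = √(4F / (πP)) = √(4 × 3.52e5 lbf / (π × 3560 psi))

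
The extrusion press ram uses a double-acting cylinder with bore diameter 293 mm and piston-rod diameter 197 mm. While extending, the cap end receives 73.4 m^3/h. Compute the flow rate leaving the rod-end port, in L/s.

Cap-side area A_cap = π/4 × (293 mm)² = 67430 mm^2
Rod-side annular area A_ann = π/4 × (293² − 197²) = 36950 mm^2
Piston speed v = Q_in/A_cap; rod-end outflow Q_out = v × A_ann = Q_in × A_ann/A_cap.

Q_out ≈ 11.2 L/s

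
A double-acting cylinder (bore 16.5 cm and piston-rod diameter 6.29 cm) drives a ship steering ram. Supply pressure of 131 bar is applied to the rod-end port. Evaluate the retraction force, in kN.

F ≈ 239 kN

Rod-side annular area A_ann = π/4 × (16.5² − 6.29²) = 182.8 cm^2
On retraction the pressure acts on the annular area (bore minus rod).
F = P × A_ann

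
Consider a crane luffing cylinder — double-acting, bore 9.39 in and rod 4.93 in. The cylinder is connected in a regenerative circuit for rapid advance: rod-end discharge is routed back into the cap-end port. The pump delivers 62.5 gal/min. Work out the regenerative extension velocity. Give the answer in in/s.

In regeneration the rod-end outflow joins the pump flow into the cap end, so the net volume the pump must supply per unit advance equals the rod cross-section area.
Rod cross-section A_rod = π/4 × (4.93 in)² = 19.09 in^2
v = Q_pump / A_rod

v ≈ 12.6 in/s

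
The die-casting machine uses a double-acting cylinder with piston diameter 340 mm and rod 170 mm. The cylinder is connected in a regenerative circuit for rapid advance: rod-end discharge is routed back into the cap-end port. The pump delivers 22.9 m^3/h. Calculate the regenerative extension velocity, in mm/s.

In regeneration the rod-end outflow joins the pump flow into the cap end, so the net volume the pump must supply per unit advance equals the rod cross-section area.
Rod cross-section A_rod = π/4 × (170 mm)² = 22700 mm^2
v = Q_pump / A_rod

v ≈ 280 mm/s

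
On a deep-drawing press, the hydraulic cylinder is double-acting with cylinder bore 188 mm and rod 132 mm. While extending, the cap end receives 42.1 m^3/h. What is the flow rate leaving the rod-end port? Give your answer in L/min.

Cap-side area A_cap = π/4 × (188 mm)² = 27760 mm^2
Rod-side annular area A_ann = π/4 × (188² − 132²) = 14070 mm^2
Piston speed v = Q_in/A_cap; rod-end outflow Q_out = v × A_ann = Q_in × A_ann/A_cap.

Q_out ≈ 356 L/min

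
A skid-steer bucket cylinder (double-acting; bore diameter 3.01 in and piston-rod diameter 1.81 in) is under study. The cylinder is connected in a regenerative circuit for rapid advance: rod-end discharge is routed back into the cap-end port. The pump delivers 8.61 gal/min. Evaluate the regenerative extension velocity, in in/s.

v ≈ 12.9 in/s

In regeneration the rod-end outflow joins the pump flow into the cap end, so the net volume the pump must supply per unit advance equals the rod cross-section area.
Rod cross-section A_rod = π/4 × (1.81 in)² = 2.573 in^2
v = Q_pump / A_rod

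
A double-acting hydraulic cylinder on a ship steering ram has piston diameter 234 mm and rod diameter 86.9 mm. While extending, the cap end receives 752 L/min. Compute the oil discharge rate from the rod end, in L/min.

Q_out ≈ 648 L/min

Cap-side area A_cap = π/4 × (234 mm)² = 43010 mm^2
Rod-side annular area A_ann = π/4 × (234² − 86.9²) = 37070 mm^2
Piston speed v = Q_in/A_cap; rod-end outflow Q_out = v × A_ann = Q_in × A_ann/A_cap.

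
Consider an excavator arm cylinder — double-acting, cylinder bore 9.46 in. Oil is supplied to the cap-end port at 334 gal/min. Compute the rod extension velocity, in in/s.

Cap-side area A_cap = π/4 × (9.46 in)² = 70.29 in^2
v = Q / A

v ≈ 18.3 in/s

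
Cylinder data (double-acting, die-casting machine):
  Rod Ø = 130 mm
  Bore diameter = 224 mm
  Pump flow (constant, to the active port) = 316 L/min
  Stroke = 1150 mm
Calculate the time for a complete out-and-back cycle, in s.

Cap-side area A_cap = π/4 × (224 mm)² = 39410 mm^2
Rod-side annular area A_ann = π/4 × (224² − 130²) = 26130 mm^2
t_ext = A_cap·L/Q = 8.605 s
t_ret = A_ann·L/Q = 5.707 s
t_cycle = t_ext + t_ret

t ≈ 14.3 s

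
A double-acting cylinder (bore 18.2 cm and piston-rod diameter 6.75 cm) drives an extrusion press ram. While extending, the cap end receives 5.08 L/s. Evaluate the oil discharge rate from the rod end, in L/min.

Q_out ≈ 263 L/min

Cap-side area A_cap = π/4 × (18.2 cm)² = 260.2 cm^2
Rod-side annular area A_ann = π/4 × (18.2² − 6.75²) = 224.4 cm^2
Piston speed v = Q_in/A_cap; rod-end outflow Q_out = v × A_ann = Q_in × A_ann/A_cap.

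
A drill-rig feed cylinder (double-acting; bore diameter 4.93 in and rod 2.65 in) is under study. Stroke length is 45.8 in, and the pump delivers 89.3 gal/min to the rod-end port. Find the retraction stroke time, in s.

t ≈ 1.81 s

Rod-side annular area A_ann = π/4 × (4.93² − 2.65²) = 13.57 in^2
Swept volume V = A × L; t = V / Q = A·L / Q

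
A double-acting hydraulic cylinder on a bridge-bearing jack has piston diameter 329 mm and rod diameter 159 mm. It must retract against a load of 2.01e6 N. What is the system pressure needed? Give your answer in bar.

Rod-side annular area A_ann = π/4 × (329² − 159²) = 65160 mm^2
Retraction: pressure acts on the annular area.
P = F / A = 2.01e6 N / A

P ≈ 308 bar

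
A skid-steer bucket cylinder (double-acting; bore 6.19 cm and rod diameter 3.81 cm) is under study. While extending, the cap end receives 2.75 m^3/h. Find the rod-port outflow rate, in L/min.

Q_out ≈ 28.5 L/min

Cap-side area A_cap = π/4 × (6.19 cm)² = 30.09 cm^2
Rod-side annular area A_ann = π/4 × (6.19² − 3.81²) = 18.69 cm^2
Piston speed v = Q_in/A_cap; rod-end outflow Q_out = v × A_ann = Q_in × A_ann/A_cap.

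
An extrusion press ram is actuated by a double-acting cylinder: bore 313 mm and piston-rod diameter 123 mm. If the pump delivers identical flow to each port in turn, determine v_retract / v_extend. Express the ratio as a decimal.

Cap-side area A_cap = π/4 × (313 mm)² = 76940 mm^2
Rod-side annular area A_ann = π/4 × (313² − 123²) = 65060 mm^2
For equal Q, v ∝ 1/A, so v_ret/v_ext = A_cap/A_ann.

v_ret/v_ext ≈ 1.18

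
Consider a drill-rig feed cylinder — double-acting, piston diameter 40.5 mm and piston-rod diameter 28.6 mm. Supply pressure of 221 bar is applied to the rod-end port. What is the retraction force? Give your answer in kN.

Rod-side annular area A_ann = π/4 × (40.5² − 28.6²) = 645.8 mm^2
On retraction the pressure acts on the annular area (bore minus rod).
F = P × A_ann

F ≈ 14.3 kN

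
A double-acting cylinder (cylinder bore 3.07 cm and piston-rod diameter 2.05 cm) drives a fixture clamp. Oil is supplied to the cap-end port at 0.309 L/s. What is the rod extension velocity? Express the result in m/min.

v ≈ 25.0 m/min

Cap-side area A_cap = π/4 × (3.07 cm)² = 7.402 cm^2
v = Q / A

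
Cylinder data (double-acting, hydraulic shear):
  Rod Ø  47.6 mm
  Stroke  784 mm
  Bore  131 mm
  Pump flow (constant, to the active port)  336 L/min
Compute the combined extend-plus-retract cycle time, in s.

t ≈ 3.52 s

Cap-side area A_cap = π/4 × (131 mm)² = 13480 mm^2
Rod-side annular area A_ann = π/4 × (131² − 47.6²) = 11700 mm^2
t_ext = A_cap·L/Q = 1.887 s
t_ret = A_ann·L/Q = 1.638 s
t_cycle = t_ext + t_ret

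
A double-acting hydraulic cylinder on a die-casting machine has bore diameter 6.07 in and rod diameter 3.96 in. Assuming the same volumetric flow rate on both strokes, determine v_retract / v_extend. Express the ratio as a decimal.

Cap-side area A_cap = π/4 × (6.07 in)² = 28.94 in^2
Rod-side annular area A_ann = π/4 × (6.07² − 3.96²) = 16.62 in^2
For equal Q, v ∝ 1/A, so v_ret/v_ext = A_cap/A_ann.

v_ret/v_ext ≈ 1.74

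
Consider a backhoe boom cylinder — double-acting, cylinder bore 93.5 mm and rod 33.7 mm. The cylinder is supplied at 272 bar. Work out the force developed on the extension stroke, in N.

Cap-side area A_cap = π/4 × (93.5 mm)² = 6866 mm^2
F = P × A_cap = 272 bar × A_cap

F ≈ 1.87e5 N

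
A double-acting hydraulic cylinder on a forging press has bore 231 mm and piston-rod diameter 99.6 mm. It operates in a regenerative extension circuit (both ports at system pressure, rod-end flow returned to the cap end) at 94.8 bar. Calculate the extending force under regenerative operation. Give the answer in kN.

F ≈ 73.9 kN

With equal pressure on both faces, forces on the annular region cancel; the net push is pressure × rod cross-section.
Rod cross-section A_rod = π/4 × (99.6 mm)² = 7791 mm^2
F = P × A_rod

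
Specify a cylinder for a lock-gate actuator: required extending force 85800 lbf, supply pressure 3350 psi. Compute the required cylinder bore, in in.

Extension force acts on the full piston face: F = P × (π/4)D².
D = √(4F / (πP)) = √(4 × 85800 lbf / (π × 3350 psi))

D ≈ 5.71 in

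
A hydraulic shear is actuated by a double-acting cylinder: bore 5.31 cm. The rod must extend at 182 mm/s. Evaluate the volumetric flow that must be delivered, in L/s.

Cap-side area A_cap = π/4 × (5.31 cm)² = 22.15 cm^2
Q = A × v

Q ≈ 0.403 L/s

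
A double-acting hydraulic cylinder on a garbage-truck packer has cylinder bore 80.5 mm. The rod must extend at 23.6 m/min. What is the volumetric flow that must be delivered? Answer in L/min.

Q ≈ 120 L/min

Cap-side area A_cap = π/4 × (80.5 mm)² = 5090 mm^2
Q = A × v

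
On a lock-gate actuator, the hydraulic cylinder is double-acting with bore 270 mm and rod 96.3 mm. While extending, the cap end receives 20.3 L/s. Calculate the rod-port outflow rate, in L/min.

Q_out ≈ 1060 L/min

Cap-side area A_cap = π/4 × (270 mm)² = 57260 mm^2
Rod-side annular area A_ann = π/4 × (270² − 96.3²) = 49970 mm^2
Piston speed v = Q_in/A_cap; rod-end outflow Q_out = v × A_ann = Q_in × A_ann/A_cap.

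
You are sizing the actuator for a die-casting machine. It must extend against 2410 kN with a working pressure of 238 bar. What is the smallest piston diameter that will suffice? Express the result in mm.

Extension force acts on the full piston face: F = P × (π/4)D².
D = √(4F / (πP)) = √(4 × 2410 kN / (π × 238 bar))

D ≈ 359 mm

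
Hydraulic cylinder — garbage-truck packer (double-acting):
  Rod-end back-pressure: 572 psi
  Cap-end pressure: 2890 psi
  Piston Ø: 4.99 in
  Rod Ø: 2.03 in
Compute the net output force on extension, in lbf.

F ≈ 47200 lbf

Cap-side area A_cap = π/4 × (4.99 in)² = 19.56 in^2
Rod-side annular area A_ann = π/4 × (4.99² − 2.03²) = 16.32 in^2
Net thrust = P_cap·A_cap − P_rod·A_ann = 56520 lbf − 9335 lbf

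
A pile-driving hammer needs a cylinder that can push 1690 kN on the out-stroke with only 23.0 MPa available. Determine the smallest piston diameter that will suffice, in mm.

D ≈ 306 mm

Extension force acts on the full piston face: F = P × (π/4)D².
D = √(4F / (πP)) = √(4 × 1690 kN / (π × 23.0 MPa))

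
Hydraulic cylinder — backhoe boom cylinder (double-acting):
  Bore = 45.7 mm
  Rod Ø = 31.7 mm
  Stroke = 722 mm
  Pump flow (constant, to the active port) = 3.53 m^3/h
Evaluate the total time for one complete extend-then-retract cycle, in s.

Cap-side area A_cap = π/4 × (45.7 mm)² = 1640 mm^2
Rod-side annular area A_ann = π/4 × (45.7² − 31.7²) = 851.1 mm^2
t_ext = A_cap·L/Q = 1.208 s
t_ret = A_ann·L/Q = 0.6266 s
t_cycle = t_ext + t_ret

t ≈ 1.83 s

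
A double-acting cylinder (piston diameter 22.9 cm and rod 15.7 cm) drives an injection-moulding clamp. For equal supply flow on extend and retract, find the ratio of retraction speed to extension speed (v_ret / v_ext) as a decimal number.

Cap-side area A_cap = π/4 × (22.9 cm)² = 411.9 cm^2
Rod-side annular area A_ann = π/4 × (22.9² − 15.7²) = 218.3 cm^2
For equal Q, v ∝ 1/A, so v_ret/v_ext = A_cap/A_ann.

v_ret/v_ext ≈ 1.89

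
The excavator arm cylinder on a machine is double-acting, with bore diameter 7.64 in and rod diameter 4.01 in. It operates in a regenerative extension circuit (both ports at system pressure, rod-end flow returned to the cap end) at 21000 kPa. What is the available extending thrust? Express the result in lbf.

F ≈ 38500 lbf

With equal pressure on both faces, forces on the annular region cancel; the net push is pressure × rod cross-section.
Rod cross-section A_rod = π/4 × (4.01 in)² = 12.63 in^2
F = P × A_rod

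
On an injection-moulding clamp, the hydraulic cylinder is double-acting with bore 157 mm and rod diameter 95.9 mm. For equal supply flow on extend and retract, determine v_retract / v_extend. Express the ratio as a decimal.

v_ret/v_ext ≈ 1.60

Cap-side area A_cap = π/4 × (157 mm)² = 19360 mm^2
Rod-side annular area A_ann = π/4 × (157² − 95.9²) = 12140 mm^2
For equal Q, v ∝ 1/A, so v_ret/v_ext = A_cap/A_ann.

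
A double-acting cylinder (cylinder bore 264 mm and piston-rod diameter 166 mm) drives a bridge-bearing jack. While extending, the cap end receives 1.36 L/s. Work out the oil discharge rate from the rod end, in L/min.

Cap-side area A_cap = π/4 × (264 mm)² = 54740 mm^2
Rod-side annular area A_ann = π/4 × (264² − 166²) = 33100 mm^2
Piston speed v = Q_in/A_cap; rod-end outflow Q_out = v × A_ann = Q_in × A_ann/A_cap.

Q_out ≈ 49.3 L/min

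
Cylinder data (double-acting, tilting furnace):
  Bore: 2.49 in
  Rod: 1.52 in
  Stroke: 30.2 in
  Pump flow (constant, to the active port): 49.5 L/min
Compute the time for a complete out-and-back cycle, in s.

Cap-side area A_cap = π/4 × (2.49 in)² = 4.870 in^2
Rod-side annular area A_ann = π/4 × (2.49² − 1.52²) = 3.055 in^2
t_ext = A_cap·L/Q = 2.921 s
t_ret = A_ann·L/Q = 1.833 s
t_cycle = t_ext + t_ret

t ≈ 4.75 s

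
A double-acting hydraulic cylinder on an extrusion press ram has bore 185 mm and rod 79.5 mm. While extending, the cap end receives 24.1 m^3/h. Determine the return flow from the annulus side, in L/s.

Q_out ≈ 5.46 L/s

Cap-side area A_cap = π/4 × (185 mm)² = 26880 mm^2
Rod-side annular area A_ann = π/4 × (185² − 79.5²) = 21920 mm^2
Piston speed v = Q_in/A_cap; rod-end outflow Q_out = v × A_ann = Q_in × A_ann/A_cap.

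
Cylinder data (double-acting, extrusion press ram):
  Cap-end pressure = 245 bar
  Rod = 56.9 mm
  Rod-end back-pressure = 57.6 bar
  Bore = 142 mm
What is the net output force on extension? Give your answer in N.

F ≈ 3.11e5 N

Cap-side area A_cap = π/4 × (142 mm)² = 15840 mm^2
Rod-side annular area A_ann = π/4 × (142² − 56.9²) = 13290 mm^2
Net thrust = P_cap·A_cap − P_rod·A_ann = 3.880e5 N − 76570 N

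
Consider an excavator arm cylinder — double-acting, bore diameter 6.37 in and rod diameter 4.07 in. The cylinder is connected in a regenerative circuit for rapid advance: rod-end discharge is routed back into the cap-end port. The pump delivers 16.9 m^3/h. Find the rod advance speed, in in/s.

In regeneration the rod-end outflow joins the pump flow into the cap end, so the net volume the pump must supply per unit advance equals the rod cross-section area.
Rod cross-section A_rod = π/4 × (4.07 in)² = 13.01 in^2
v = Q_pump / A_rod

v ≈ 22.0 in/s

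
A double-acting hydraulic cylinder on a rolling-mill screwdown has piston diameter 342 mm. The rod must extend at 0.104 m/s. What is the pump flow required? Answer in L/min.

Q ≈ 573 L/min

Cap-side area A_cap = π/4 × (342 mm)² = 91860 mm^2
Q = A × v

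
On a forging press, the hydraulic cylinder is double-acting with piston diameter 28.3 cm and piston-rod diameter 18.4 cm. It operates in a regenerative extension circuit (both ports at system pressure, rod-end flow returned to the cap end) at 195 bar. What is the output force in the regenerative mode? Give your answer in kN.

F ≈ 519 kN

With equal pressure on both faces, forces on the annular region cancel; the net push is pressure × rod cross-section.
Rod cross-section A_rod = π/4 × (18.4 cm)² = 265.9 cm^2
F = P × A_rod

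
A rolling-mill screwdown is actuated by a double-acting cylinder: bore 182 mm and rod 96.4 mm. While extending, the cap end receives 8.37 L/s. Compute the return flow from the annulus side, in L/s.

Q_out ≈ 6.02 L/s

Cap-side area A_cap = π/4 × (182 mm)² = 26020 mm^2
Rod-side annular area A_ann = π/4 × (182² − 96.4²) = 18720 mm^2
Piston speed v = Q_in/A_cap; rod-end outflow Q_out = v × A_ann = Q_in × A_ann/A_cap.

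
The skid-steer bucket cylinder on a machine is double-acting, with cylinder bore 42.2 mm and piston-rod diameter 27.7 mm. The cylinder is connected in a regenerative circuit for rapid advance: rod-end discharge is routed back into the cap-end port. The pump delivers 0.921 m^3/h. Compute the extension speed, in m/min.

v ≈ 25.5 m/min

In regeneration the rod-end outflow joins the pump flow into the cap end, so the net volume the pump must supply per unit advance equals the rod cross-section area.
Rod cross-section A_rod = π/4 × (27.7 mm)² = 602.6 mm^2
v = Q_pump / A_rod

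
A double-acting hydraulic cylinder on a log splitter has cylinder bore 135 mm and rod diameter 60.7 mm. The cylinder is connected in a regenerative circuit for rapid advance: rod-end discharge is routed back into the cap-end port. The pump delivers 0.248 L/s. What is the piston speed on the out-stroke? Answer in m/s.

v ≈ 0.0857 m/s

In regeneration the rod-end outflow joins the pump flow into the cap end, so the net volume the pump must supply per unit advance equals the rod cross-section area.
Rod cross-section A_rod = π/4 × (60.7 mm)² = 2894 mm^2
v = Q_pump / A_rod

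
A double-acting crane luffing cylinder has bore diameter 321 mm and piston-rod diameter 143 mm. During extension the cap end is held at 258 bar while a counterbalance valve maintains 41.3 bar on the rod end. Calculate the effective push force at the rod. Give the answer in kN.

Cap-side area A_cap = π/4 × (321 mm)² = 80930 mm^2
Rod-side annular area A_ann = π/4 × (321² − 143²) = 64870 mm^2
Net thrust = P_cap·A_cap − P_rod·A_ann = 2088 kN − 267.9 kN

F ≈ 1820 kN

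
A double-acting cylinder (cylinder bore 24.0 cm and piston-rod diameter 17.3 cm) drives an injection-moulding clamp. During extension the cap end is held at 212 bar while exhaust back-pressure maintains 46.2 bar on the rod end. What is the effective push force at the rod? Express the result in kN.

Cap-side area A_cap = π/4 × (24.0 cm)² = 452.4 cm^2
Rod-side annular area A_ann = π/4 × (24.0² − 17.3²) = 217.3 cm^2
Net thrust = P_cap·A_cap − P_rod·A_ann = 959.1 kN − 100.4 kN

F ≈ 859 kN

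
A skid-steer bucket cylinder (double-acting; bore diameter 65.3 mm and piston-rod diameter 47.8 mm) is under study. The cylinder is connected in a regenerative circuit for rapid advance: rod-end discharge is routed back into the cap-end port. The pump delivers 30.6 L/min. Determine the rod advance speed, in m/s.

v ≈ 0.284 m/s

In regeneration the rod-end outflow joins the pump flow into the cap end, so the net volume the pump must supply per unit advance equals the rod cross-section area.
Rod cross-section A_rod = π/4 × (47.8 mm)² = 1795 mm^2
v = Q_pump / A_rod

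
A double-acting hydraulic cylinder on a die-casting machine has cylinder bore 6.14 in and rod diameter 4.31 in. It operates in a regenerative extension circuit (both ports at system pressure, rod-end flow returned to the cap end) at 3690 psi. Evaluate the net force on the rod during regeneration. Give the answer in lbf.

With equal pressure on both faces, forces on the annular region cancel; the net push is pressure × rod cross-section.
Rod cross-section A_rod = π/4 × (4.31 in)² = 14.59 in^2
F = P × A_rod

F ≈ 53800 lbf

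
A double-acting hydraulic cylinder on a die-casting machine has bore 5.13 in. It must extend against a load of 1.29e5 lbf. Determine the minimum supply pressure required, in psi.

P ≈ 6240 psi

Cap-side area A_cap = π/4 × (5.13 in)² = 20.67 in^2
P = F / A = 1.29e5 lbf / A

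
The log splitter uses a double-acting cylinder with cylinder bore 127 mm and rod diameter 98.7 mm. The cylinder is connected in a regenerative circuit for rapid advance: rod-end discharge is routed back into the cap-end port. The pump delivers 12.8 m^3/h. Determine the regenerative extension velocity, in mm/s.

v ≈ 465 mm/s

In regeneration the rod-end outflow joins the pump flow into the cap end, so the net volume the pump must supply per unit advance equals the rod cross-section area.
Rod cross-section A_rod = π/4 × (98.7 mm)² = 7651 mm^2
v = Q_pump / A_rod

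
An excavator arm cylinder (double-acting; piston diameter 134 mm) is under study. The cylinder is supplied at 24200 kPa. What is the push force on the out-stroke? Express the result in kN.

F ≈ 341 kN

Cap-side area A_cap = π/4 × (134 mm)² = 14100 mm^2
F = P × A_cap = 24200 kPa × A_cap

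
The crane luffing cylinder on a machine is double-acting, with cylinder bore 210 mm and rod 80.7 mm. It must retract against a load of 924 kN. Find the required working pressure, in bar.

P ≈ 313 bar

Rod-side annular area A_ann = π/4 × (210² − 80.7²) = 29520 mm^2
Retraction: pressure acts on the annular area.
P = F / A = 924 kN / A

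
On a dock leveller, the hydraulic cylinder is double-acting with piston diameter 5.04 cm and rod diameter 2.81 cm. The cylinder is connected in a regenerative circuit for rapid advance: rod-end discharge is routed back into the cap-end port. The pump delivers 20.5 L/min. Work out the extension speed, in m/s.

v ≈ 0.551 m/s

In regeneration the rod-end outflow joins the pump flow into the cap end, so the net volume the pump must supply per unit advance equals the rod cross-section area.
Rod cross-section A_rod = π/4 × (2.81 cm)² = 6.202 cm^2
v = Q_pump / A_rod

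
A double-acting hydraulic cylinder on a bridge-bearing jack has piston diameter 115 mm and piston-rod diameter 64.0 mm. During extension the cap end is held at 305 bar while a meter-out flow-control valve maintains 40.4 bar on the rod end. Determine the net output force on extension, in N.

F ≈ 2.88e5 N

Cap-side area A_cap = π/4 × (115 mm)² = 10390 mm^2
Rod-side annular area A_ann = π/4 × (115² − 64.0²) = 7170 mm^2
Net thrust = P_cap·A_cap − P_rod·A_ann = 3.168e5 N − 28970 N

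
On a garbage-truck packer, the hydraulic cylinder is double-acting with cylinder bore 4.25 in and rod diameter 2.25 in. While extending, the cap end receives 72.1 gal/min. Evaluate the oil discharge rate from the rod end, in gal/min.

Cap-side area A_cap = π/4 × (4.25 in)² = 14.19 in^2
Rod-side annular area A_ann = π/4 × (4.25² − 2.25²) = 10.21 in^2
Piston speed v = Q_in/A_cap; rod-end outflow Q_out = v × A_ann = Q_in × A_ann/A_cap.

Q_out ≈ 51.9 gal/min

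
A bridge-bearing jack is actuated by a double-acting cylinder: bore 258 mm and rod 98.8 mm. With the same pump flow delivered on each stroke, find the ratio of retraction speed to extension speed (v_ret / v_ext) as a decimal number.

Cap-side area A_cap = π/4 × (258 mm)² = 52280 mm^2
Rod-side annular area A_ann = π/4 × (258² − 98.8²) = 44610 mm^2
For equal Q, v ∝ 1/A, so v_ret/v_ext = A_cap/A_ann.

v_ret/v_ext ≈ 1.17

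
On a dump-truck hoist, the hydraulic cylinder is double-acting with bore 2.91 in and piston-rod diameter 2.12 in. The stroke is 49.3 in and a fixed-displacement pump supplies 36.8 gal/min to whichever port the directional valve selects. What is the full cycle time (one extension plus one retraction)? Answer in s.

Cap-side area A_cap = π/4 × (2.91 in)² = 6.651 in^2
Rod-side annular area A_ann = π/4 × (2.91² − 2.12²) = 3.121 in^2
t_ext = A_cap·L/Q = 2.314 s
t_ret = A_ann·L/Q = 1.086 s
t_cycle = t_ext + t_ret

t ≈ 3.40 s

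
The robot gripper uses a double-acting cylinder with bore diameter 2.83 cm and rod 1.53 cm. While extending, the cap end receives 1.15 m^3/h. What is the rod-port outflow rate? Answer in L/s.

Cap-side area A_cap = π/4 × (2.83 cm)² = 6.290 cm^2
Rod-side annular area A_ann = π/4 × (2.83² − 1.53²) = 4.452 cm^2
Piston speed v = Q_in/A_cap; rod-end outflow Q_out = v × A_ann = Q_in × A_ann/A_cap.

Q_out ≈ 0.226 L/s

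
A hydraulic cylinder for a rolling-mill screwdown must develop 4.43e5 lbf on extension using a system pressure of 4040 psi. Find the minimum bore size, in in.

D ≈ 11.8 in

Extension force acts on the full piston face: F = P × (π/4)D².
D = √(4F / (πP)) = √(4 × 4.43e5 lbf / (π × 4040 psi))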